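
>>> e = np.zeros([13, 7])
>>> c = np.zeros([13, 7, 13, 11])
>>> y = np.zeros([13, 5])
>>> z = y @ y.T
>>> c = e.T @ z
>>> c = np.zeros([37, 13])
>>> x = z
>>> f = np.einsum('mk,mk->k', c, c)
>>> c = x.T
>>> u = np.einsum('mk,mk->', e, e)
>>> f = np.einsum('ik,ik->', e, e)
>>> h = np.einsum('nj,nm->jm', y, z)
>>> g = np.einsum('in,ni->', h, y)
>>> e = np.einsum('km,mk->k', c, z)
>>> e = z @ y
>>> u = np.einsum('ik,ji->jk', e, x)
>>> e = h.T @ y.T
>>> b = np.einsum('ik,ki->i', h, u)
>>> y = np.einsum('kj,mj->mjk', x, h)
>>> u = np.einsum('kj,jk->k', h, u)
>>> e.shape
(13, 13)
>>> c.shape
(13, 13)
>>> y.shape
(5, 13, 13)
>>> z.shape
(13, 13)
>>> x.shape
(13, 13)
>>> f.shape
()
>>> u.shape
(5,)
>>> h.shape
(5, 13)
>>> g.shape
()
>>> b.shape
(5,)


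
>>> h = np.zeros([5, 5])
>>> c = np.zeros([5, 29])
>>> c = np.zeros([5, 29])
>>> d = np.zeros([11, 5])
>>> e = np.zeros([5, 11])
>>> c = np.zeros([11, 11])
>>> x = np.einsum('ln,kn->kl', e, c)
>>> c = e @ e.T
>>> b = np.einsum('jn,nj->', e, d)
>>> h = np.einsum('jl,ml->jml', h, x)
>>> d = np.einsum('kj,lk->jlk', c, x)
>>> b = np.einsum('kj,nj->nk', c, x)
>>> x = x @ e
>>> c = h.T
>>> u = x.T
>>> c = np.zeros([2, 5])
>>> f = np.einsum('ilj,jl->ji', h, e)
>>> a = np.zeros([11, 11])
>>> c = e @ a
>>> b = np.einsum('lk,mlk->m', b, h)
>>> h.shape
(5, 11, 5)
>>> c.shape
(5, 11)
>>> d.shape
(5, 11, 5)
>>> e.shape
(5, 11)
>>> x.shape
(11, 11)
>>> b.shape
(5,)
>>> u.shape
(11, 11)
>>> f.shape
(5, 5)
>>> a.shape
(11, 11)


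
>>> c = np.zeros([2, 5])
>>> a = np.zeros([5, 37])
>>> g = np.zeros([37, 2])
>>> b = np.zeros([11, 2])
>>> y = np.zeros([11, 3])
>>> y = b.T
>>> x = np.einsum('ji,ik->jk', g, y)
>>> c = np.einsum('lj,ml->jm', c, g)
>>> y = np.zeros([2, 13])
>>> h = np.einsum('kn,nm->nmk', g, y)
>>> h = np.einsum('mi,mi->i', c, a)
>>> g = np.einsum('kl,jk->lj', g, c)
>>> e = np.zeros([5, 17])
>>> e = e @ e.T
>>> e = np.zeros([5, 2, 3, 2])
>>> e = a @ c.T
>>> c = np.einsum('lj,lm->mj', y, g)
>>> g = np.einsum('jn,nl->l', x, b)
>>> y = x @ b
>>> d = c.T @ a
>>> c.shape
(5, 13)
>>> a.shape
(5, 37)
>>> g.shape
(2,)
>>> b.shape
(11, 2)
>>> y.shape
(37, 2)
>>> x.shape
(37, 11)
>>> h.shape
(37,)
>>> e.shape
(5, 5)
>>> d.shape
(13, 37)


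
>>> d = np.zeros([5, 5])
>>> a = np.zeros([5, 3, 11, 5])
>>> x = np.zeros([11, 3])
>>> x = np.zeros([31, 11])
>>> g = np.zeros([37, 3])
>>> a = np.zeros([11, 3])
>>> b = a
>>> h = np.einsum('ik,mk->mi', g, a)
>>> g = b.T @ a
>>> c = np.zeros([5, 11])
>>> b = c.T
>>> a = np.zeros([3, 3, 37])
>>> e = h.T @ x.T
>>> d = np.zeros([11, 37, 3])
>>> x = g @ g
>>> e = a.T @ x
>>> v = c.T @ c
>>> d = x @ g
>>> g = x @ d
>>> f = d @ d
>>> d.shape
(3, 3)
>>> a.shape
(3, 3, 37)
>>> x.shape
(3, 3)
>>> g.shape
(3, 3)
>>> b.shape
(11, 5)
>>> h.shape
(11, 37)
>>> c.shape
(5, 11)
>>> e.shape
(37, 3, 3)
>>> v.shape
(11, 11)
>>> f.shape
(3, 3)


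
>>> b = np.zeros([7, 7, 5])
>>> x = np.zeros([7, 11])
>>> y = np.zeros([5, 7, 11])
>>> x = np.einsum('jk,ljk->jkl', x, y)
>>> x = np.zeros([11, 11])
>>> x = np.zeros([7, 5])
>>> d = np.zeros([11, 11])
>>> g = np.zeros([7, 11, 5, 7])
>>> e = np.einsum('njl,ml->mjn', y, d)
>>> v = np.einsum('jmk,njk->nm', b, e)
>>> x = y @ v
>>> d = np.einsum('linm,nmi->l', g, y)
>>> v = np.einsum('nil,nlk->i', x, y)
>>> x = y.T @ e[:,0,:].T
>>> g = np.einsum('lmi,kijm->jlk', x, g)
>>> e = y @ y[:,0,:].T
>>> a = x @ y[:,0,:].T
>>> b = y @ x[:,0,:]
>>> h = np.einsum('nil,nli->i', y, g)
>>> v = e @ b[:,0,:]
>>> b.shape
(5, 7, 11)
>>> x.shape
(11, 7, 11)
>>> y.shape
(5, 7, 11)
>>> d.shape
(7,)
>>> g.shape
(5, 11, 7)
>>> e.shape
(5, 7, 5)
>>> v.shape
(5, 7, 11)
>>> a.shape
(11, 7, 5)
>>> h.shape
(7,)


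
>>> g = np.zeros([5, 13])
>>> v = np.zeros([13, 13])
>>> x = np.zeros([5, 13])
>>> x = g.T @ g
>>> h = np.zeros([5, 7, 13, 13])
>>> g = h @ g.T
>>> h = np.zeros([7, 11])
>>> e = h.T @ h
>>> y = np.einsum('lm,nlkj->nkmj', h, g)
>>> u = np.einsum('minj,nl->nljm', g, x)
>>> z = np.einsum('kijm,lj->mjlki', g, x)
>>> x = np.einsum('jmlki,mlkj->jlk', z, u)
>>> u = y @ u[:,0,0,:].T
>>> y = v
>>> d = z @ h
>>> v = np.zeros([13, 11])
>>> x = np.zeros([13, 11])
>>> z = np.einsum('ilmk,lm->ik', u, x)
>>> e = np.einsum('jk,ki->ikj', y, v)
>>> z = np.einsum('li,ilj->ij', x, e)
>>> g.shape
(5, 7, 13, 5)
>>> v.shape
(13, 11)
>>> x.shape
(13, 11)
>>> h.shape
(7, 11)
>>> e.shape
(11, 13, 13)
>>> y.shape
(13, 13)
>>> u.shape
(5, 13, 11, 13)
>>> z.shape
(11, 13)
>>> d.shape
(5, 13, 13, 5, 11)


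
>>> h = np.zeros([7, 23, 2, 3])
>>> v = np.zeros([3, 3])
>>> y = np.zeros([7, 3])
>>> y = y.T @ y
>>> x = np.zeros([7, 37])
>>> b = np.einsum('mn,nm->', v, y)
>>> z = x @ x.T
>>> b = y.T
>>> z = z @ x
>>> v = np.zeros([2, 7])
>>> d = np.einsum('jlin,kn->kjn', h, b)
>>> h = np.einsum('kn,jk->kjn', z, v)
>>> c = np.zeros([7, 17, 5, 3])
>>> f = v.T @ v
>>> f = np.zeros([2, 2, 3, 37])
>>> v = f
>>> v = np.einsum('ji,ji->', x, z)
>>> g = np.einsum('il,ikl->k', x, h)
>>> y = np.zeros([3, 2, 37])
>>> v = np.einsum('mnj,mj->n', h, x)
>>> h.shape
(7, 2, 37)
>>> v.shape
(2,)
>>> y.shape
(3, 2, 37)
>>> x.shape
(7, 37)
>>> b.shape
(3, 3)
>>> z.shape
(7, 37)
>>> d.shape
(3, 7, 3)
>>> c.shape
(7, 17, 5, 3)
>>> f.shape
(2, 2, 3, 37)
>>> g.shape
(2,)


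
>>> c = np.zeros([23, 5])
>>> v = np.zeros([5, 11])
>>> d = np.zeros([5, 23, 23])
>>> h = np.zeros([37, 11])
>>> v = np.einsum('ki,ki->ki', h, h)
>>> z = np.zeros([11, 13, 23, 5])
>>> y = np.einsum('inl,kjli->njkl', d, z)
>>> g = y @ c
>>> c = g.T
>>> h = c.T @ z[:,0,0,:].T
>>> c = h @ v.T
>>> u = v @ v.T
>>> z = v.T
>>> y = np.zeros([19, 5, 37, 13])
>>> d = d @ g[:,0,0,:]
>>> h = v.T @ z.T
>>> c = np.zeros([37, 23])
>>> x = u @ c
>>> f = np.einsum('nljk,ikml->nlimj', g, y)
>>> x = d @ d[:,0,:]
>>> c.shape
(37, 23)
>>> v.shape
(37, 11)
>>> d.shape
(5, 23, 5)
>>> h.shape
(11, 11)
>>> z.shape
(11, 37)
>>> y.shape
(19, 5, 37, 13)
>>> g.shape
(23, 13, 11, 5)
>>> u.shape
(37, 37)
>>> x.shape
(5, 23, 5)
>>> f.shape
(23, 13, 19, 37, 11)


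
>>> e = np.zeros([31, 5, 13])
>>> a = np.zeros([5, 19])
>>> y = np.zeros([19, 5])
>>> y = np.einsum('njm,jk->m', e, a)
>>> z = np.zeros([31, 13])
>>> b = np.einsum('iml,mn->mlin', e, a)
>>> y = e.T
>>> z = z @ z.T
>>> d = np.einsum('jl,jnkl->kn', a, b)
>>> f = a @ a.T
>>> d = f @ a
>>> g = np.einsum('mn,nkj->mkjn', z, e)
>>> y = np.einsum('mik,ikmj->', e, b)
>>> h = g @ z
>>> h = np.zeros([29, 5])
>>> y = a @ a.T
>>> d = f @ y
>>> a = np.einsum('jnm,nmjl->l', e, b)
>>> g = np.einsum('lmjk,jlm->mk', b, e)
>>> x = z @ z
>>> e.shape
(31, 5, 13)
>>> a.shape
(19,)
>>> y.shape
(5, 5)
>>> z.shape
(31, 31)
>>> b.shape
(5, 13, 31, 19)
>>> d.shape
(5, 5)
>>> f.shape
(5, 5)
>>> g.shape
(13, 19)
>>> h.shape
(29, 5)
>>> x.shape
(31, 31)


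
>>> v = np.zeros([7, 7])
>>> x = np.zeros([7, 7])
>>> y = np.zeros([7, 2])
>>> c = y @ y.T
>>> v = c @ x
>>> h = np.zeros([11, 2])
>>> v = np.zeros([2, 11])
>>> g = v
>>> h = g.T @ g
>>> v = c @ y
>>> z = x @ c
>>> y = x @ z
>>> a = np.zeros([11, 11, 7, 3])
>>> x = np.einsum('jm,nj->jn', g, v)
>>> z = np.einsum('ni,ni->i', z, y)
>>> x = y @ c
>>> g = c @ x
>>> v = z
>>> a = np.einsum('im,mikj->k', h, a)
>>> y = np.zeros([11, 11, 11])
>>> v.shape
(7,)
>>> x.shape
(7, 7)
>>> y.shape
(11, 11, 11)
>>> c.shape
(7, 7)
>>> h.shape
(11, 11)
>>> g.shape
(7, 7)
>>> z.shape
(7,)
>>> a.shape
(7,)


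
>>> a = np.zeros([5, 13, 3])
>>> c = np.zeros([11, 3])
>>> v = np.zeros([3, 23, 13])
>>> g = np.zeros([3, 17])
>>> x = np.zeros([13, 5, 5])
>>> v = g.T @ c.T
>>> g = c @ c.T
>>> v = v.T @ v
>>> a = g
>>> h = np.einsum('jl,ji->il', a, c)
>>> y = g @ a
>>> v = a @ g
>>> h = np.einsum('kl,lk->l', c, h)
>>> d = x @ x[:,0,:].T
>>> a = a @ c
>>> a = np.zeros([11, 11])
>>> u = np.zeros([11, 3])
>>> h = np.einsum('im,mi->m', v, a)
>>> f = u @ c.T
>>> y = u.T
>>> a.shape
(11, 11)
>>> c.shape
(11, 3)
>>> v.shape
(11, 11)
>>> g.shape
(11, 11)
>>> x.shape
(13, 5, 5)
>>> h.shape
(11,)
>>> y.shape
(3, 11)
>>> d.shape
(13, 5, 13)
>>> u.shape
(11, 3)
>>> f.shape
(11, 11)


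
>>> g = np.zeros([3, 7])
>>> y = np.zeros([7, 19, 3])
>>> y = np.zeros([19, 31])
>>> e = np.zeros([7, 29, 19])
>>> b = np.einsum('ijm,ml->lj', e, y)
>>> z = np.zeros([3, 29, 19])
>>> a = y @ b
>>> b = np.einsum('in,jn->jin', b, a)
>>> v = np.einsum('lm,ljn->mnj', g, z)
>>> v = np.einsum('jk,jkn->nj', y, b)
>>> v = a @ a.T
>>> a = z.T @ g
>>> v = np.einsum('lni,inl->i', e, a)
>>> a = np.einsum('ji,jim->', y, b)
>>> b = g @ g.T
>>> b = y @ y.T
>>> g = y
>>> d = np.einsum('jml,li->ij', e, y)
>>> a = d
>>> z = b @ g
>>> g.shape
(19, 31)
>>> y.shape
(19, 31)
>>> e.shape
(7, 29, 19)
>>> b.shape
(19, 19)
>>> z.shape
(19, 31)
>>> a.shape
(31, 7)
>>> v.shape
(19,)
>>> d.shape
(31, 7)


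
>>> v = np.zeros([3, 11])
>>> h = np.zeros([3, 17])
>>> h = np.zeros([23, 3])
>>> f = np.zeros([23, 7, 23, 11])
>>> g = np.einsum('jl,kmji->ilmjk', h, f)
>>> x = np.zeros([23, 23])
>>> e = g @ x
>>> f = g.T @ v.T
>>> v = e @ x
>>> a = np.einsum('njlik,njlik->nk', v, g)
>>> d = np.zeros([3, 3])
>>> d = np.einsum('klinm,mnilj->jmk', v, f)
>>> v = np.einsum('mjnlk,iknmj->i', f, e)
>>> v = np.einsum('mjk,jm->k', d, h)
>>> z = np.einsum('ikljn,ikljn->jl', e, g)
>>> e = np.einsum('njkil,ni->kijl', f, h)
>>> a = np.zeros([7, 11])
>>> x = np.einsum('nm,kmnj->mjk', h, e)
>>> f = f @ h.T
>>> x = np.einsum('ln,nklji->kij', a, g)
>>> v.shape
(11,)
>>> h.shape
(23, 3)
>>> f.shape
(23, 23, 7, 3, 23)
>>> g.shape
(11, 3, 7, 23, 23)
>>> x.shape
(3, 23, 23)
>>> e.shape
(7, 3, 23, 3)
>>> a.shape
(7, 11)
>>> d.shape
(3, 23, 11)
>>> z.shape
(23, 7)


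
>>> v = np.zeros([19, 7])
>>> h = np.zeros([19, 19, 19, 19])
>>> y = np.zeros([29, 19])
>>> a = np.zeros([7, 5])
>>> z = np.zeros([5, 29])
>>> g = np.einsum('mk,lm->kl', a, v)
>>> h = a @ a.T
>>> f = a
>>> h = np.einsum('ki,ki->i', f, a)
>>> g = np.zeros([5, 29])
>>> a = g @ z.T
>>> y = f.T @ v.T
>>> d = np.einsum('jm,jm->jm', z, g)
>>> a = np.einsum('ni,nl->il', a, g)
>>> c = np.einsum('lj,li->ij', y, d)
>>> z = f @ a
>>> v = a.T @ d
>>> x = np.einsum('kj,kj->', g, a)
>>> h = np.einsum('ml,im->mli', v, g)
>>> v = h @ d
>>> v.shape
(29, 29, 29)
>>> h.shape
(29, 29, 5)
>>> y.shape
(5, 19)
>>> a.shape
(5, 29)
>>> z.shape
(7, 29)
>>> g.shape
(5, 29)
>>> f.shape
(7, 5)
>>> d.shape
(5, 29)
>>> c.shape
(29, 19)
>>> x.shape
()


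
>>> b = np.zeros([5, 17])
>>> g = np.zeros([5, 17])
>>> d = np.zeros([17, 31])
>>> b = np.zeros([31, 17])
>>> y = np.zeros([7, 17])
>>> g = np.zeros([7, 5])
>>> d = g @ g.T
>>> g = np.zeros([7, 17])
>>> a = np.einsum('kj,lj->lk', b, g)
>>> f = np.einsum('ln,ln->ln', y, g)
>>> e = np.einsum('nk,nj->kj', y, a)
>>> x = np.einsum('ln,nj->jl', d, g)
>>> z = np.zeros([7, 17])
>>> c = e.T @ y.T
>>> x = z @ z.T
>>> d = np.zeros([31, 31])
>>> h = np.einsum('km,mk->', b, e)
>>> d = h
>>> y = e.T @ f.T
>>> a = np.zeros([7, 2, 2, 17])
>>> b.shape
(31, 17)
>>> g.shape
(7, 17)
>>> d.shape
()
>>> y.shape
(31, 7)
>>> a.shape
(7, 2, 2, 17)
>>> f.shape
(7, 17)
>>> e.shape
(17, 31)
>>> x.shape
(7, 7)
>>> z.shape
(7, 17)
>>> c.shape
(31, 7)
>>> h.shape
()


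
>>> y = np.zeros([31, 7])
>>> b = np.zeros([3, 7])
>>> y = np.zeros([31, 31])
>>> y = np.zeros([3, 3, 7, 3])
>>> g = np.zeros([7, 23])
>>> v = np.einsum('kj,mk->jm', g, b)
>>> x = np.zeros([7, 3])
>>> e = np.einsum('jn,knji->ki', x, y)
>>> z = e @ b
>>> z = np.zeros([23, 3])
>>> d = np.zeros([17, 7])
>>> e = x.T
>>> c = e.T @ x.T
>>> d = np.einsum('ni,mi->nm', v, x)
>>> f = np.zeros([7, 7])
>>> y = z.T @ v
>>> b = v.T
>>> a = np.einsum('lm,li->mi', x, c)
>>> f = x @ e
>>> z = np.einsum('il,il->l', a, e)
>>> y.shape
(3, 3)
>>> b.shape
(3, 23)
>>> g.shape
(7, 23)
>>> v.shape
(23, 3)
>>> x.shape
(7, 3)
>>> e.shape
(3, 7)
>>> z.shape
(7,)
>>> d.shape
(23, 7)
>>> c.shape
(7, 7)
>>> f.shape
(7, 7)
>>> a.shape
(3, 7)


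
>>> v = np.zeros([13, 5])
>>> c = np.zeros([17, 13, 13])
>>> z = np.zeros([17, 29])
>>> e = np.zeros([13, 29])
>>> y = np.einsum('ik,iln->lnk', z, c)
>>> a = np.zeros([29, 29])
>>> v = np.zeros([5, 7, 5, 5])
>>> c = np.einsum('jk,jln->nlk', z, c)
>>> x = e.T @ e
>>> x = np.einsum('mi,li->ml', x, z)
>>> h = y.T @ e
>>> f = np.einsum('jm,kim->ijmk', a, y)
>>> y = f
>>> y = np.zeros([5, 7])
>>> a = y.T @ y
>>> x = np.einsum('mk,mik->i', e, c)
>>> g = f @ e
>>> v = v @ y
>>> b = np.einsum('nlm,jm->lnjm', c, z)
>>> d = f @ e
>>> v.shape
(5, 7, 5, 7)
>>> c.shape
(13, 13, 29)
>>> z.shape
(17, 29)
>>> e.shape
(13, 29)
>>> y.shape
(5, 7)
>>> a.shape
(7, 7)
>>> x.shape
(13,)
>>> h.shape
(29, 13, 29)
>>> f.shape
(13, 29, 29, 13)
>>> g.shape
(13, 29, 29, 29)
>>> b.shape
(13, 13, 17, 29)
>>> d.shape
(13, 29, 29, 29)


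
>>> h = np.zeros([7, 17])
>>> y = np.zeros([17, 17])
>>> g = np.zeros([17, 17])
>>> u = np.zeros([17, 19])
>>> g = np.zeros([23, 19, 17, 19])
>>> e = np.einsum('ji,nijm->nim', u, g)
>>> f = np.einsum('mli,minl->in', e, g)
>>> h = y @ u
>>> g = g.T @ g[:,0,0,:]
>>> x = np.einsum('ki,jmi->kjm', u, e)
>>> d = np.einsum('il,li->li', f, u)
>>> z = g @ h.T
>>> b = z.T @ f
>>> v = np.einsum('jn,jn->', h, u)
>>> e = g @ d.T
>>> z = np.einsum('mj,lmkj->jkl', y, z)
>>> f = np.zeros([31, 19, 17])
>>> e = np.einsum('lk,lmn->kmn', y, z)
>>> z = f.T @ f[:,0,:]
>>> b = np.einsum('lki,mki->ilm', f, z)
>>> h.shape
(17, 19)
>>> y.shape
(17, 17)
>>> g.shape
(19, 17, 19, 19)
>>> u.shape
(17, 19)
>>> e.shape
(17, 19, 19)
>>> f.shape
(31, 19, 17)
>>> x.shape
(17, 23, 19)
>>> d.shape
(17, 19)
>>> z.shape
(17, 19, 17)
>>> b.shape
(17, 31, 17)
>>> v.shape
()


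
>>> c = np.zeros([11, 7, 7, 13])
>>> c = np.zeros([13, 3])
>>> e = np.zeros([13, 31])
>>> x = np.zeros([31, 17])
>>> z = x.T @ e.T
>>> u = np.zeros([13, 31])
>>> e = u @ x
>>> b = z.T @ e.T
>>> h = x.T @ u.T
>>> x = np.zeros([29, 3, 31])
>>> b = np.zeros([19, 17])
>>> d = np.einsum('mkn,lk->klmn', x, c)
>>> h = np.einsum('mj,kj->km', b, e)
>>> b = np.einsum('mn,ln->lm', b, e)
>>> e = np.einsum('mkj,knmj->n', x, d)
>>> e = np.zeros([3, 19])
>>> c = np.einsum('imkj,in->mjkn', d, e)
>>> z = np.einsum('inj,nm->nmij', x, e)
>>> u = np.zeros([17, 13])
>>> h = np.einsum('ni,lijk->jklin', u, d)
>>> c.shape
(13, 31, 29, 19)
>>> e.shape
(3, 19)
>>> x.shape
(29, 3, 31)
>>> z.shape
(3, 19, 29, 31)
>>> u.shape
(17, 13)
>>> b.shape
(13, 19)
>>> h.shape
(29, 31, 3, 13, 17)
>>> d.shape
(3, 13, 29, 31)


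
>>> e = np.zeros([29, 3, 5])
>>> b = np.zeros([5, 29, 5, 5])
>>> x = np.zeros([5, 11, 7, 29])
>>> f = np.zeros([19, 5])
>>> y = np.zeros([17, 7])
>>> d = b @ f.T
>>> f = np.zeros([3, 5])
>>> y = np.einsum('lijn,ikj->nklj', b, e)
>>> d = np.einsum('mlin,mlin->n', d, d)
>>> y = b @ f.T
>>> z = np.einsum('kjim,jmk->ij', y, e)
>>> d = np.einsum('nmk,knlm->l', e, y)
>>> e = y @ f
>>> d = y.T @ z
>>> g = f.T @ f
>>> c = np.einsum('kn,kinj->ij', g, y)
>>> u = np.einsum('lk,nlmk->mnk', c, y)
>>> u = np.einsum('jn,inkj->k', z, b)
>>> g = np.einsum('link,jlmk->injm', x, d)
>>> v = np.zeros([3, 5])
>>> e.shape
(5, 29, 5, 5)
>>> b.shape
(5, 29, 5, 5)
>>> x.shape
(5, 11, 7, 29)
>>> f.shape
(3, 5)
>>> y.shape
(5, 29, 5, 3)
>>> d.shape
(3, 5, 29, 29)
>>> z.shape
(5, 29)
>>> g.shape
(11, 7, 3, 29)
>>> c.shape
(29, 3)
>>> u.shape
(5,)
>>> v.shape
(3, 5)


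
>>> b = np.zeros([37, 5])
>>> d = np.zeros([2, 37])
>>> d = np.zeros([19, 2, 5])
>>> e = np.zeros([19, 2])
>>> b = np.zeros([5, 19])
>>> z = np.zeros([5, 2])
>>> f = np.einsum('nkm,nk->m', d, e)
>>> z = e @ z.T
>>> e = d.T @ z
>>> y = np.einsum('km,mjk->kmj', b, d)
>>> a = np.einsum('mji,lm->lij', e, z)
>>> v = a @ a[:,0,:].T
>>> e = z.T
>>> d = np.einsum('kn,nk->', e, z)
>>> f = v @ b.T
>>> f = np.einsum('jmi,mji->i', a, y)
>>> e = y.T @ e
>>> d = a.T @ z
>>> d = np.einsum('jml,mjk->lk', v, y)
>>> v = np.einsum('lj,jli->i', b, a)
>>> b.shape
(5, 19)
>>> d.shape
(19, 2)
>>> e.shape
(2, 19, 19)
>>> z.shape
(19, 5)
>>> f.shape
(2,)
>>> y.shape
(5, 19, 2)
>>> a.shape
(19, 5, 2)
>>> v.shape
(2,)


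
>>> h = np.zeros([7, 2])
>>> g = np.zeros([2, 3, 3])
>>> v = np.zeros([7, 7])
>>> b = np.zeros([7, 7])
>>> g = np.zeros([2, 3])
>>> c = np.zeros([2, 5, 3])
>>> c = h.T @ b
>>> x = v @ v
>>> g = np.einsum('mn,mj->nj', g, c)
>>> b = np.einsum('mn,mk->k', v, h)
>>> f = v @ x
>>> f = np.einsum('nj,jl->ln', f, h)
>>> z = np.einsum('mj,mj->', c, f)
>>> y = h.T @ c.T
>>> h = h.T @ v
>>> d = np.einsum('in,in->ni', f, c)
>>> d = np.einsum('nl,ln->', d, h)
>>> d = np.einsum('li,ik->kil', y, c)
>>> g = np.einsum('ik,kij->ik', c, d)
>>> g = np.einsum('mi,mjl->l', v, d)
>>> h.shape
(2, 7)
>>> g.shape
(2,)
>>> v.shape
(7, 7)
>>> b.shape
(2,)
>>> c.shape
(2, 7)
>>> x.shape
(7, 7)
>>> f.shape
(2, 7)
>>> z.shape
()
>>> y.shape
(2, 2)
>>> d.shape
(7, 2, 2)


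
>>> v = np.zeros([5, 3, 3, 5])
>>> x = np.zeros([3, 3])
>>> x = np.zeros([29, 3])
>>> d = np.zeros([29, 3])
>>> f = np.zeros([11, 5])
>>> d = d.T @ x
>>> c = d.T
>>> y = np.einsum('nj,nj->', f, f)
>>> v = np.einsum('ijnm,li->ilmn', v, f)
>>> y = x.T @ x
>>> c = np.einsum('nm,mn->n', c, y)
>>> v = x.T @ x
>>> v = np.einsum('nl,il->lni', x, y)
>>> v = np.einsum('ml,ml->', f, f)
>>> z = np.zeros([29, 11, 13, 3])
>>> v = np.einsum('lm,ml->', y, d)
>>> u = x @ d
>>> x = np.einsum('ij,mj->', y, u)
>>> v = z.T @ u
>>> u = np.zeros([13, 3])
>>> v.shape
(3, 13, 11, 3)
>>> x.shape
()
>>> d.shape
(3, 3)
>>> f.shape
(11, 5)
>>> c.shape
(3,)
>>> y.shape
(3, 3)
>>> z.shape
(29, 11, 13, 3)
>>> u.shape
(13, 3)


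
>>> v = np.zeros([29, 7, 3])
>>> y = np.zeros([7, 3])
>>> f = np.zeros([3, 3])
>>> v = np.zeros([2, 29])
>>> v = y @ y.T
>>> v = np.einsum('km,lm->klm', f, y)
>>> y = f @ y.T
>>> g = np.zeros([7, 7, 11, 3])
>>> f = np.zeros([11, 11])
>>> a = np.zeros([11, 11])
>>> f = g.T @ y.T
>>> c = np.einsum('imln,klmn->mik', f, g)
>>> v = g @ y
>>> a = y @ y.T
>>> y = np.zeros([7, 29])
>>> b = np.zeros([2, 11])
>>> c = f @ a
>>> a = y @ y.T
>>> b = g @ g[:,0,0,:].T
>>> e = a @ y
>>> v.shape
(7, 7, 11, 7)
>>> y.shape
(7, 29)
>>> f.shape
(3, 11, 7, 3)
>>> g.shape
(7, 7, 11, 3)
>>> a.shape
(7, 7)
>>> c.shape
(3, 11, 7, 3)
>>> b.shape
(7, 7, 11, 7)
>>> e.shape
(7, 29)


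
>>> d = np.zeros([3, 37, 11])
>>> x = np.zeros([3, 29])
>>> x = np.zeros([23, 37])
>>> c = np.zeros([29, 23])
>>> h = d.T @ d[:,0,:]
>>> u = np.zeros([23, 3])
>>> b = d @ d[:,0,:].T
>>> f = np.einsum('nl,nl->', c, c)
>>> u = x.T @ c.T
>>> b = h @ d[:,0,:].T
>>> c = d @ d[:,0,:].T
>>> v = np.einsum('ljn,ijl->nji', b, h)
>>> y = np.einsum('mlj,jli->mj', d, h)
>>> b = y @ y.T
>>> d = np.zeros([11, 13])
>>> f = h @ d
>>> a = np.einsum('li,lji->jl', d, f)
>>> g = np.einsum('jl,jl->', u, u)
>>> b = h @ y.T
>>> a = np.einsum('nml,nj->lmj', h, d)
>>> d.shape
(11, 13)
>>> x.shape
(23, 37)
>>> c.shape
(3, 37, 3)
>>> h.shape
(11, 37, 11)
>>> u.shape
(37, 29)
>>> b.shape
(11, 37, 3)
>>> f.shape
(11, 37, 13)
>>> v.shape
(3, 37, 11)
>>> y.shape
(3, 11)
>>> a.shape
(11, 37, 13)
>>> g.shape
()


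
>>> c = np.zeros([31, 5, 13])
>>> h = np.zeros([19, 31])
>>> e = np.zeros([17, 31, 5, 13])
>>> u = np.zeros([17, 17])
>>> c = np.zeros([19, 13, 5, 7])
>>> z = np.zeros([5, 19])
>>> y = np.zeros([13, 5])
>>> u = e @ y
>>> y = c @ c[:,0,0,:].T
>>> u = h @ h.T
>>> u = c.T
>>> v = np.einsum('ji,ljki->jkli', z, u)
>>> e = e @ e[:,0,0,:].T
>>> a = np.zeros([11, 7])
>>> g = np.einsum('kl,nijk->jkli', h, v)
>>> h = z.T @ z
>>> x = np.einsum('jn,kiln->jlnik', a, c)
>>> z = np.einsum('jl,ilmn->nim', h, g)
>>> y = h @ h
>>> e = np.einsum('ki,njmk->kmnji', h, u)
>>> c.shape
(19, 13, 5, 7)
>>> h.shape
(19, 19)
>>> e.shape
(19, 13, 7, 5, 19)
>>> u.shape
(7, 5, 13, 19)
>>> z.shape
(13, 7, 31)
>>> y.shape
(19, 19)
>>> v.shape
(5, 13, 7, 19)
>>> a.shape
(11, 7)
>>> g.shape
(7, 19, 31, 13)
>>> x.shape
(11, 5, 7, 13, 19)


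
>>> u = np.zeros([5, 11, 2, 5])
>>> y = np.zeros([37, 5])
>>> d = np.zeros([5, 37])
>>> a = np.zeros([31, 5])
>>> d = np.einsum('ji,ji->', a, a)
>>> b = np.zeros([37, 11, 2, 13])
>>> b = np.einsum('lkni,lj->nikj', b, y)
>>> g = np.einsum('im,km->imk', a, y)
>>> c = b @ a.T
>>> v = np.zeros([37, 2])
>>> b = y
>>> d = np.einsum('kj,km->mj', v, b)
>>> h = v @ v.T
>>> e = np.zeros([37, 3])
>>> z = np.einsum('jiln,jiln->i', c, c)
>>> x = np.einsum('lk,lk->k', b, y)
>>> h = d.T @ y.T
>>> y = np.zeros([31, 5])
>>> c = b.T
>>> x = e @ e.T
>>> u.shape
(5, 11, 2, 5)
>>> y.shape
(31, 5)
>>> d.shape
(5, 2)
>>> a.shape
(31, 5)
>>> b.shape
(37, 5)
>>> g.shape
(31, 5, 37)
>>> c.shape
(5, 37)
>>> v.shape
(37, 2)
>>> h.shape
(2, 37)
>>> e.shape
(37, 3)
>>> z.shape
(13,)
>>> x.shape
(37, 37)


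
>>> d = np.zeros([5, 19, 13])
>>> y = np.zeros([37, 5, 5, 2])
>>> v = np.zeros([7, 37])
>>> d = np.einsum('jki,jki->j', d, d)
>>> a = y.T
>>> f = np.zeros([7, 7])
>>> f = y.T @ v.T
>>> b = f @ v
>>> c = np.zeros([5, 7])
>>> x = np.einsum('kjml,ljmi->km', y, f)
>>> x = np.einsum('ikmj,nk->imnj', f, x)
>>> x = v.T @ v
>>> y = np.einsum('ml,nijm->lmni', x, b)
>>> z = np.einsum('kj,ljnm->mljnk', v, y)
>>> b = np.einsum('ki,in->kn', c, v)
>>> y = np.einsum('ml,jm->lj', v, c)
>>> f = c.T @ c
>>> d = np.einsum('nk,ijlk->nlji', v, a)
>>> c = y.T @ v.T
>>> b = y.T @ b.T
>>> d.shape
(7, 5, 5, 2)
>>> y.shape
(37, 5)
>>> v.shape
(7, 37)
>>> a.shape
(2, 5, 5, 37)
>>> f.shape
(7, 7)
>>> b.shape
(5, 5)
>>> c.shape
(5, 7)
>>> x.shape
(37, 37)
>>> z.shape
(5, 37, 37, 2, 7)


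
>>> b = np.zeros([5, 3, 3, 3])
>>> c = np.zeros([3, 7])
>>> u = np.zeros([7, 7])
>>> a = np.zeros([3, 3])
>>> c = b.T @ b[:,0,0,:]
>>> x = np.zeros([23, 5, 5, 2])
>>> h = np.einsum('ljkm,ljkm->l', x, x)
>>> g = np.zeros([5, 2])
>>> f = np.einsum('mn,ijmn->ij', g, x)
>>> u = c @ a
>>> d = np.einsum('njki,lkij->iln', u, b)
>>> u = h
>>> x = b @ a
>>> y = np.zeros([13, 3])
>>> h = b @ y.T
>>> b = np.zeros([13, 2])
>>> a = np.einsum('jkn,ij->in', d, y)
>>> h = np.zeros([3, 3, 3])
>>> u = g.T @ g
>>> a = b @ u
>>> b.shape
(13, 2)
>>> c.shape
(3, 3, 3, 3)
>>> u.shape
(2, 2)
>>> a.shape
(13, 2)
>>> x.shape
(5, 3, 3, 3)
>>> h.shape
(3, 3, 3)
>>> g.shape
(5, 2)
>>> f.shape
(23, 5)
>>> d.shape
(3, 5, 3)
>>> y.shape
(13, 3)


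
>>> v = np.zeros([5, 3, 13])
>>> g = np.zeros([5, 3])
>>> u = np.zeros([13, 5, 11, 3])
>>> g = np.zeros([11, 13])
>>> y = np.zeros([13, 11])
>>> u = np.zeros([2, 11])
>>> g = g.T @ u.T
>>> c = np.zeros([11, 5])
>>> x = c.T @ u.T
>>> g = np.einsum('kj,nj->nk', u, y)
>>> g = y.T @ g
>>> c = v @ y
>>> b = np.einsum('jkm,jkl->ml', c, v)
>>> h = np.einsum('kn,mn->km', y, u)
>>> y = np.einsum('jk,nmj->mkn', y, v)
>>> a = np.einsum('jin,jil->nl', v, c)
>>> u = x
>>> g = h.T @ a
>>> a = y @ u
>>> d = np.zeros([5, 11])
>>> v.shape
(5, 3, 13)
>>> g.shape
(2, 11)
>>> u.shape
(5, 2)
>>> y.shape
(3, 11, 5)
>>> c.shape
(5, 3, 11)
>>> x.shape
(5, 2)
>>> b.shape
(11, 13)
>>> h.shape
(13, 2)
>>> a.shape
(3, 11, 2)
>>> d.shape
(5, 11)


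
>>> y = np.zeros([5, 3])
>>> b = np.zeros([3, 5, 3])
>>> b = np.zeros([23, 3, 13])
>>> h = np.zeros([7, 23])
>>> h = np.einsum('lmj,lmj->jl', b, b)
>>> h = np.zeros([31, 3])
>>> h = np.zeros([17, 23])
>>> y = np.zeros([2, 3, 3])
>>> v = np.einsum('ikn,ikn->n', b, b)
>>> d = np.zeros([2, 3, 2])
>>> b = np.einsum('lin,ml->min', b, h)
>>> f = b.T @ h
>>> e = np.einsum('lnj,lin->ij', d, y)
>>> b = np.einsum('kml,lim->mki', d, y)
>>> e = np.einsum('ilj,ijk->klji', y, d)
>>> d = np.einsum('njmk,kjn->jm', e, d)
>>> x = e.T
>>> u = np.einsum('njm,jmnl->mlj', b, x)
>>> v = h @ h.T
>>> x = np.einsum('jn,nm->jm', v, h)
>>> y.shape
(2, 3, 3)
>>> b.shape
(3, 2, 3)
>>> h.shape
(17, 23)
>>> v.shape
(17, 17)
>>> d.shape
(3, 3)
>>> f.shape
(13, 3, 23)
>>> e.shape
(2, 3, 3, 2)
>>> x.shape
(17, 23)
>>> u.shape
(3, 2, 2)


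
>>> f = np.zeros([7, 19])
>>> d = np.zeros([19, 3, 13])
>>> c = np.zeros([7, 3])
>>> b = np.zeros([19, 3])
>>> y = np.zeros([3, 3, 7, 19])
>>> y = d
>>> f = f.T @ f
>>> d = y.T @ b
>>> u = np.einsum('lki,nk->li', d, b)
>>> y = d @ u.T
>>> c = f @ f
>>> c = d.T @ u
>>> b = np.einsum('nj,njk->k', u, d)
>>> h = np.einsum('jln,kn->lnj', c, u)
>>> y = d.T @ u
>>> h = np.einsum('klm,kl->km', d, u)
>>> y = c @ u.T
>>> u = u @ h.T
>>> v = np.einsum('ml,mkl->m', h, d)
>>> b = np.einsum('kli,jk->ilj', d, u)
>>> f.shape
(19, 19)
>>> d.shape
(13, 3, 3)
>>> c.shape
(3, 3, 3)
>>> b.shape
(3, 3, 13)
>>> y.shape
(3, 3, 13)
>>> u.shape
(13, 13)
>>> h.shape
(13, 3)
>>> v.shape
(13,)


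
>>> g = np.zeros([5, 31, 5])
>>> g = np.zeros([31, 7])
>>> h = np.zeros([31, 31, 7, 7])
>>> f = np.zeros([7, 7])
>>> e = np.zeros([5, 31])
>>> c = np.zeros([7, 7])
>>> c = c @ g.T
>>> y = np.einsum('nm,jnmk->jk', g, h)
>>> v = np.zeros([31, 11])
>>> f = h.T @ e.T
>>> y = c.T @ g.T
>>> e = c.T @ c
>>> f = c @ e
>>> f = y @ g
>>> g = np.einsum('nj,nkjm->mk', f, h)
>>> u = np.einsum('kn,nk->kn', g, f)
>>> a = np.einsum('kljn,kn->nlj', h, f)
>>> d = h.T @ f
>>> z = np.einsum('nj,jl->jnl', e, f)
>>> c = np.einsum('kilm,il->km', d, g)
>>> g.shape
(7, 31)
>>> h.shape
(31, 31, 7, 7)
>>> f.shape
(31, 7)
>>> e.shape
(31, 31)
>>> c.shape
(7, 7)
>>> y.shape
(31, 31)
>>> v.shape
(31, 11)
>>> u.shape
(7, 31)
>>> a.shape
(7, 31, 7)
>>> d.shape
(7, 7, 31, 7)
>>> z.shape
(31, 31, 7)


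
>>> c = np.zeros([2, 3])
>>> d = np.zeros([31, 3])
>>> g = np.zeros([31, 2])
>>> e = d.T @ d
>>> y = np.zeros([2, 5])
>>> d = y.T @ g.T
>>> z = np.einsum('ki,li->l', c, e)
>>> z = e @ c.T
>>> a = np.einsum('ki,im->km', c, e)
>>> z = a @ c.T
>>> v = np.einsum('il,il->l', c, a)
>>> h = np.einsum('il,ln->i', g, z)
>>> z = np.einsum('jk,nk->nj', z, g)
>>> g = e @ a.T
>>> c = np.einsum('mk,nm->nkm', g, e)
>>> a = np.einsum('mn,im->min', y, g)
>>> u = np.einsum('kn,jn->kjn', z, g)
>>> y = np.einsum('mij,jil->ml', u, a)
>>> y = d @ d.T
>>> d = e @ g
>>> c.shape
(3, 2, 3)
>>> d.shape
(3, 2)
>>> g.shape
(3, 2)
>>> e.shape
(3, 3)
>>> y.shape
(5, 5)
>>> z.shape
(31, 2)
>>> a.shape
(2, 3, 5)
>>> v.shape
(3,)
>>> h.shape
(31,)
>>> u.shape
(31, 3, 2)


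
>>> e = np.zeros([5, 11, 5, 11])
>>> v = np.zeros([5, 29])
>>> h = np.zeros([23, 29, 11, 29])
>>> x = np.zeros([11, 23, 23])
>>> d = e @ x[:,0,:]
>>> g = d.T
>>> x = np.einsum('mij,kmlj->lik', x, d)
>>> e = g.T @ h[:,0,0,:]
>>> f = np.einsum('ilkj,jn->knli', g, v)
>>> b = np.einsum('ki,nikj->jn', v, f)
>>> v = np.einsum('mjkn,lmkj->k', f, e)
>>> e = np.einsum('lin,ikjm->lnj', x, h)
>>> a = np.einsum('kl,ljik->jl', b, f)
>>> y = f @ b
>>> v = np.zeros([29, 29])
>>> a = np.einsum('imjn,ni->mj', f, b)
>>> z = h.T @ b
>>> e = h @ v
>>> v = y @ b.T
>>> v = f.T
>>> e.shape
(23, 29, 11, 29)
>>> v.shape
(23, 5, 29, 11)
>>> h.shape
(23, 29, 11, 29)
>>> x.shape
(5, 23, 5)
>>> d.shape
(5, 11, 5, 23)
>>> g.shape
(23, 5, 11, 5)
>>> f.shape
(11, 29, 5, 23)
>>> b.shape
(23, 11)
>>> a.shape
(29, 5)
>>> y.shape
(11, 29, 5, 11)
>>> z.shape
(29, 11, 29, 11)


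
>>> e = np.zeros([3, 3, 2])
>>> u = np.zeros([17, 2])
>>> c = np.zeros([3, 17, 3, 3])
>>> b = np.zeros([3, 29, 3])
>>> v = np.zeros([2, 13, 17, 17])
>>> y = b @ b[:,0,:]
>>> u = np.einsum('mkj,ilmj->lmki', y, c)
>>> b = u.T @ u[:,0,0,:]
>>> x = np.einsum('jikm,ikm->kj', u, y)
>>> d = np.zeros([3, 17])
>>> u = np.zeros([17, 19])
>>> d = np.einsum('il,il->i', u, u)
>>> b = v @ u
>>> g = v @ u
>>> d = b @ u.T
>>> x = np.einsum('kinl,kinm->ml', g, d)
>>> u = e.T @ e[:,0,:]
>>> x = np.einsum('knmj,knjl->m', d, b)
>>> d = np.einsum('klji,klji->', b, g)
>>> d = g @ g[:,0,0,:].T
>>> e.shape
(3, 3, 2)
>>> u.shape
(2, 3, 2)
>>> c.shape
(3, 17, 3, 3)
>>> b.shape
(2, 13, 17, 19)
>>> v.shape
(2, 13, 17, 17)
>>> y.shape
(3, 29, 3)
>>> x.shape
(17,)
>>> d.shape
(2, 13, 17, 2)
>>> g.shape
(2, 13, 17, 19)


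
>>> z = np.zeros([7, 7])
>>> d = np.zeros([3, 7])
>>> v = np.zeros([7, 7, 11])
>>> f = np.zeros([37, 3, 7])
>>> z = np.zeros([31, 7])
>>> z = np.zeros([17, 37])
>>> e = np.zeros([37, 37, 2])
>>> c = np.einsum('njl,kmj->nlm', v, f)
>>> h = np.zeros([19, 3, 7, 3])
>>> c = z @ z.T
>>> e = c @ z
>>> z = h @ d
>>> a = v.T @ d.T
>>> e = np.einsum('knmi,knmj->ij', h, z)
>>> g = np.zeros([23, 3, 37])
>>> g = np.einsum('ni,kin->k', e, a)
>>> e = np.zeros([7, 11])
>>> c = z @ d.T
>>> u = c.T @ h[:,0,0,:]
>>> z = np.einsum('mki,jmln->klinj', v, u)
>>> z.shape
(7, 3, 11, 3, 3)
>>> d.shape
(3, 7)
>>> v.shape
(7, 7, 11)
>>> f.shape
(37, 3, 7)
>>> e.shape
(7, 11)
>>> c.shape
(19, 3, 7, 3)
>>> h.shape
(19, 3, 7, 3)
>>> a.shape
(11, 7, 3)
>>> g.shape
(11,)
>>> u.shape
(3, 7, 3, 3)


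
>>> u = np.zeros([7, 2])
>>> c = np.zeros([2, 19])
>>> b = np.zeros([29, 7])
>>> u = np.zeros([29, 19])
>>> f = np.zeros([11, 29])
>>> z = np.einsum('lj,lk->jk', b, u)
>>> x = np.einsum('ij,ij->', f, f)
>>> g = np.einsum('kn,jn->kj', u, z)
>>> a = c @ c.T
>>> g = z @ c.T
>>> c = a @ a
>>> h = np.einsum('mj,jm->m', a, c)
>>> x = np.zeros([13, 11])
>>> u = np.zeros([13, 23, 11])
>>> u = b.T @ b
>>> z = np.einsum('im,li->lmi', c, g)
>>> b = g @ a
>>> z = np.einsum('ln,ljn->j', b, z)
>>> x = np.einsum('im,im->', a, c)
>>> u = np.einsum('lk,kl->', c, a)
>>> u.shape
()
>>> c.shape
(2, 2)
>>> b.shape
(7, 2)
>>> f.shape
(11, 29)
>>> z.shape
(2,)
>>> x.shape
()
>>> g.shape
(7, 2)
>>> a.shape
(2, 2)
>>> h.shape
(2,)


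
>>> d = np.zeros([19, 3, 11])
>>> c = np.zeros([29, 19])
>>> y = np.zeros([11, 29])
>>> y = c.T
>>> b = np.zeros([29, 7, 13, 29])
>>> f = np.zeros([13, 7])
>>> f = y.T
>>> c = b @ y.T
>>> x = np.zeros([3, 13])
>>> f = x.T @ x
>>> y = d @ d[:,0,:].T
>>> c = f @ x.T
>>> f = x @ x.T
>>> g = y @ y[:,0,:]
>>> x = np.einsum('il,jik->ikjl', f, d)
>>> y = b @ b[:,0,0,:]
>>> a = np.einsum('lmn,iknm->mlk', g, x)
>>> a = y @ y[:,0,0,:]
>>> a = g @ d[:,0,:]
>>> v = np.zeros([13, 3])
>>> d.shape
(19, 3, 11)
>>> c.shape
(13, 3)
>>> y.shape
(29, 7, 13, 29)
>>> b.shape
(29, 7, 13, 29)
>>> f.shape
(3, 3)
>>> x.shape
(3, 11, 19, 3)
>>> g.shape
(19, 3, 19)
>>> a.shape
(19, 3, 11)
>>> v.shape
(13, 3)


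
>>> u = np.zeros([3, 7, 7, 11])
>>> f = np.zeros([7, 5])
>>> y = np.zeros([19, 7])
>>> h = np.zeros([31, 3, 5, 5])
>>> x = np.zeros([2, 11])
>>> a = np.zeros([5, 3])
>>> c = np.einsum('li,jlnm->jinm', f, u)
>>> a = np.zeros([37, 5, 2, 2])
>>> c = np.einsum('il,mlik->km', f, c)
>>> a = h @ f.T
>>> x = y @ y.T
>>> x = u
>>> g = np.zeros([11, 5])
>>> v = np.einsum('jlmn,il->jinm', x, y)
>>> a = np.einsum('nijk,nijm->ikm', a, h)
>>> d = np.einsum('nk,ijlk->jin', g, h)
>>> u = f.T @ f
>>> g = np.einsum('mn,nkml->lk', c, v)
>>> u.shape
(5, 5)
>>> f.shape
(7, 5)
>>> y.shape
(19, 7)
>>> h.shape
(31, 3, 5, 5)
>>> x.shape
(3, 7, 7, 11)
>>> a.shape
(3, 7, 5)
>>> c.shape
(11, 3)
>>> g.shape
(7, 19)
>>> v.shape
(3, 19, 11, 7)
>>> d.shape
(3, 31, 11)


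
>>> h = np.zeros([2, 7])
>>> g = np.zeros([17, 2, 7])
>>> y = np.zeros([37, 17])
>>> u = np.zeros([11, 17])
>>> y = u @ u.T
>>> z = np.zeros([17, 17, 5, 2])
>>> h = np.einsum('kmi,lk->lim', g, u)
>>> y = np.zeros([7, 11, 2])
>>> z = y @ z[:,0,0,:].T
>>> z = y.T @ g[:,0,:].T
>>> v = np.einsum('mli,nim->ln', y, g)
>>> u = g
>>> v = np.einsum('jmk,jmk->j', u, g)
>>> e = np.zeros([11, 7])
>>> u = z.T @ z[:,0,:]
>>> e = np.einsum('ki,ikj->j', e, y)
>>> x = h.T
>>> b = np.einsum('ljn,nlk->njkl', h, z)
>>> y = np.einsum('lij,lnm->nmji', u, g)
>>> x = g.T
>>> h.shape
(11, 7, 2)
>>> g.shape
(17, 2, 7)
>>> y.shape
(2, 7, 17, 11)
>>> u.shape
(17, 11, 17)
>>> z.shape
(2, 11, 17)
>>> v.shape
(17,)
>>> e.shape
(2,)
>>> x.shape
(7, 2, 17)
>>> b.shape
(2, 7, 17, 11)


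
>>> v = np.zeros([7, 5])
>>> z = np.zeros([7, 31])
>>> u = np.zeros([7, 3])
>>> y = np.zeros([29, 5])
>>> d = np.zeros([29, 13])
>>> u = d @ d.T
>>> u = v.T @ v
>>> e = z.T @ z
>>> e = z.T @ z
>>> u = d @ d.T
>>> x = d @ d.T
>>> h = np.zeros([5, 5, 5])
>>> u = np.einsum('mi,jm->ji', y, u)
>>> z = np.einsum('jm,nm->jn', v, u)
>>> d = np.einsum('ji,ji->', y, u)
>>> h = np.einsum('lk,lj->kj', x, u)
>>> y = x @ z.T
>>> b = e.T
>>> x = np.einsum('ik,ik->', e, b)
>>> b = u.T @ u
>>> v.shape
(7, 5)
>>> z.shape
(7, 29)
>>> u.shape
(29, 5)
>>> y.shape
(29, 7)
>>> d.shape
()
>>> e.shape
(31, 31)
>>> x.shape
()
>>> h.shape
(29, 5)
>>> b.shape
(5, 5)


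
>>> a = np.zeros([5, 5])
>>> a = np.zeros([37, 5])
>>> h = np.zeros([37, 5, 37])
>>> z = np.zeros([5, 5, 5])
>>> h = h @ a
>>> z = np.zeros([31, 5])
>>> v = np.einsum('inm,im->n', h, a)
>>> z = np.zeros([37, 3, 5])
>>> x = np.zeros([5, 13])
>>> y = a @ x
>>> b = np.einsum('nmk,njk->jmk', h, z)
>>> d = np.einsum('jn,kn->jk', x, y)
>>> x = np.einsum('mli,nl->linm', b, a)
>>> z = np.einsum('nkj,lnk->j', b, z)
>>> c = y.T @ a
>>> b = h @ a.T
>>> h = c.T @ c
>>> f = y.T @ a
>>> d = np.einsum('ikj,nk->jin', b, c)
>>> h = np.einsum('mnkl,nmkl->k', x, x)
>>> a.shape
(37, 5)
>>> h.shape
(37,)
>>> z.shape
(5,)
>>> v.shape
(5,)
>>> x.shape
(5, 5, 37, 3)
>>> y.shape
(37, 13)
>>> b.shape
(37, 5, 37)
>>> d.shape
(37, 37, 13)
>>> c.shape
(13, 5)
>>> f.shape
(13, 5)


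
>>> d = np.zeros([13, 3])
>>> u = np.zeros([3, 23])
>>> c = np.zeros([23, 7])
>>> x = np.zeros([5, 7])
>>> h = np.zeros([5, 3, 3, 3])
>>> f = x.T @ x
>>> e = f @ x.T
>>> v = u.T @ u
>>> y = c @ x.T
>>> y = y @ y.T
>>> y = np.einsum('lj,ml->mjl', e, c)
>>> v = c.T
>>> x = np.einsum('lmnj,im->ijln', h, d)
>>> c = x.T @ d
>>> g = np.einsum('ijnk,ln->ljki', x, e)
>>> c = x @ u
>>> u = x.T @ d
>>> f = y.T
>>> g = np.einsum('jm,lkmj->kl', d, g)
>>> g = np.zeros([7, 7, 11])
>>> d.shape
(13, 3)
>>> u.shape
(3, 5, 3, 3)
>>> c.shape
(13, 3, 5, 23)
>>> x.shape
(13, 3, 5, 3)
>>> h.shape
(5, 3, 3, 3)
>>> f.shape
(7, 5, 23)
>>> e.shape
(7, 5)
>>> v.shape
(7, 23)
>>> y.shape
(23, 5, 7)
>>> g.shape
(7, 7, 11)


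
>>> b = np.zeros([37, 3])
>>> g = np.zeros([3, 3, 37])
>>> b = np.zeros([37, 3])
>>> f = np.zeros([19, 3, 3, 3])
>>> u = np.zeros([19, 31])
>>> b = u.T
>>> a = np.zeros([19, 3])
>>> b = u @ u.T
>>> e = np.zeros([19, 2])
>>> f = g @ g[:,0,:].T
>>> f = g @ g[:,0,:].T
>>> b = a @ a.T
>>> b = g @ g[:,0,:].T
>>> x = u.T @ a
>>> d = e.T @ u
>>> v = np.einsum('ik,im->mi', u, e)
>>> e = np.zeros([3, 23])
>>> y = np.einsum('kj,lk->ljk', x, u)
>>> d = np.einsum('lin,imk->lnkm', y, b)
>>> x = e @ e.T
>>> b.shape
(3, 3, 3)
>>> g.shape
(3, 3, 37)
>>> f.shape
(3, 3, 3)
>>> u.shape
(19, 31)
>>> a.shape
(19, 3)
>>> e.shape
(3, 23)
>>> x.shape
(3, 3)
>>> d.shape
(19, 31, 3, 3)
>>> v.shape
(2, 19)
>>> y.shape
(19, 3, 31)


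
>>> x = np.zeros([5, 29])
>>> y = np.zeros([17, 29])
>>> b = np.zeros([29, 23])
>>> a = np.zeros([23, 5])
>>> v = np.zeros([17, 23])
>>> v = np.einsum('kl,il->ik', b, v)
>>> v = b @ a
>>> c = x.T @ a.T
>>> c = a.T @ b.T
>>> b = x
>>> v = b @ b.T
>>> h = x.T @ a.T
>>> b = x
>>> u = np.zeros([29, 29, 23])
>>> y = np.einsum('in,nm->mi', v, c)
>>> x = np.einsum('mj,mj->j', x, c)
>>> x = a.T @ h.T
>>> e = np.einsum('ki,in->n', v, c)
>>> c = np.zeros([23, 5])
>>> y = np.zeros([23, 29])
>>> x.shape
(5, 29)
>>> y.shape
(23, 29)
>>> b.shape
(5, 29)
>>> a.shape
(23, 5)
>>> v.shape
(5, 5)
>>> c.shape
(23, 5)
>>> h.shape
(29, 23)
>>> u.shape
(29, 29, 23)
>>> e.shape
(29,)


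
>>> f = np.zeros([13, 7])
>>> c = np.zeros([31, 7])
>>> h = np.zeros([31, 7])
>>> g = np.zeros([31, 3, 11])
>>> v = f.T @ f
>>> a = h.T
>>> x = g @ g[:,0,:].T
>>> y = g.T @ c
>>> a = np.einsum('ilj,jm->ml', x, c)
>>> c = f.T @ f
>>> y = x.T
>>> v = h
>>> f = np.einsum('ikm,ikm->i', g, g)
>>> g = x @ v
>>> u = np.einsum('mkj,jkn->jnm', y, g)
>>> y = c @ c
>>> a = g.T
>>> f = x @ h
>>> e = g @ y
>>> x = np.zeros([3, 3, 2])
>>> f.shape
(31, 3, 7)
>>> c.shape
(7, 7)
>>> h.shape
(31, 7)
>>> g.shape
(31, 3, 7)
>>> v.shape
(31, 7)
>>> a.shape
(7, 3, 31)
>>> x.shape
(3, 3, 2)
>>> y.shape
(7, 7)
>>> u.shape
(31, 7, 31)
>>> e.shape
(31, 3, 7)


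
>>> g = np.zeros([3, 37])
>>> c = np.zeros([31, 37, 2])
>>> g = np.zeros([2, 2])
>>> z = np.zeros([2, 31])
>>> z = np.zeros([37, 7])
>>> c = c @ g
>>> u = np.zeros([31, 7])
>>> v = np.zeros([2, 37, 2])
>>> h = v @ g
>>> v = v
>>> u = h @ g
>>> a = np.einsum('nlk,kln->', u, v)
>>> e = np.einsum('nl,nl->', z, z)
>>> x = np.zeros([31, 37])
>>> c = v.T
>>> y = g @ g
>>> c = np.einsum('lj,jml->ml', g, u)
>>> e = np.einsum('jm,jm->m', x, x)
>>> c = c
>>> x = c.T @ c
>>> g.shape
(2, 2)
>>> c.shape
(37, 2)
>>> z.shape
(37, 7)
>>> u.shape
(2, 37, 2)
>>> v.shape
(2, 37, 2)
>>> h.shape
(2, 37, 2)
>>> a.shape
()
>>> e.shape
(37,)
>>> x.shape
(2, 2)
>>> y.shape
(2, 2)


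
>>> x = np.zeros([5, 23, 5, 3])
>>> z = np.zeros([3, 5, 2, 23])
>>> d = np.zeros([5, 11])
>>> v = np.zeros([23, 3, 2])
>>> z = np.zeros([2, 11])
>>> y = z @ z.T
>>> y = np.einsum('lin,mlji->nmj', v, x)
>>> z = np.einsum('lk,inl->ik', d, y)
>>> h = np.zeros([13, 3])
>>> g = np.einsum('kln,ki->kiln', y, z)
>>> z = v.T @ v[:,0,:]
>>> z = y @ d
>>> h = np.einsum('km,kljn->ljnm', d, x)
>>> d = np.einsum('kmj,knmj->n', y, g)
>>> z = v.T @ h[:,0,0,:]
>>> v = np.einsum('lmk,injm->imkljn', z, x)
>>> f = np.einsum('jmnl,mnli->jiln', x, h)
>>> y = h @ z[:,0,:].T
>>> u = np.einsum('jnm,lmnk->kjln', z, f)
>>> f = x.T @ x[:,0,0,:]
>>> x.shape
(5, 23, 5, 3)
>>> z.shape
(2, 3, 11)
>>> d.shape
(11,)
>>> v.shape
(5, 3, 11, 2, 5, 23)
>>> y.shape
(23, 5, 3, 2)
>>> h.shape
(23, 5, 3, 11)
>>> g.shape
(2, 11, 5, 5)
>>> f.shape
(3, 5, 23, 3)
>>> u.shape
(5, 2, 5, 3)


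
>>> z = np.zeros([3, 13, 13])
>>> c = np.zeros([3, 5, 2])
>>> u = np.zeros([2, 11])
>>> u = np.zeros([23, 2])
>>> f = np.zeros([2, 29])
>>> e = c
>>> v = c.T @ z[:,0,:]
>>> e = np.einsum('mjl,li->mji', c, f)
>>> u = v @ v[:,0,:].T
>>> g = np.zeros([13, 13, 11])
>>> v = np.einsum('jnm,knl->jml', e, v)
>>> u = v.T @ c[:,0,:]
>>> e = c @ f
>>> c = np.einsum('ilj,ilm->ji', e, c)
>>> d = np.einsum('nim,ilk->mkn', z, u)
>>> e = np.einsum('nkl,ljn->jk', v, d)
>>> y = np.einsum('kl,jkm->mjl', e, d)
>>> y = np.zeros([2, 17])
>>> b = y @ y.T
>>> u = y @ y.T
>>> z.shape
(3, 13, 13)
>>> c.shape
(29, 3)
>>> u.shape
(2, 2)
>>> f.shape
(2, 29)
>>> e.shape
(2, 29)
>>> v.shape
(3, 29, 13)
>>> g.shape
(13, 13, 11)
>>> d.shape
(13, 2, 3)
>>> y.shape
(2, 17)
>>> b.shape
(2, 2)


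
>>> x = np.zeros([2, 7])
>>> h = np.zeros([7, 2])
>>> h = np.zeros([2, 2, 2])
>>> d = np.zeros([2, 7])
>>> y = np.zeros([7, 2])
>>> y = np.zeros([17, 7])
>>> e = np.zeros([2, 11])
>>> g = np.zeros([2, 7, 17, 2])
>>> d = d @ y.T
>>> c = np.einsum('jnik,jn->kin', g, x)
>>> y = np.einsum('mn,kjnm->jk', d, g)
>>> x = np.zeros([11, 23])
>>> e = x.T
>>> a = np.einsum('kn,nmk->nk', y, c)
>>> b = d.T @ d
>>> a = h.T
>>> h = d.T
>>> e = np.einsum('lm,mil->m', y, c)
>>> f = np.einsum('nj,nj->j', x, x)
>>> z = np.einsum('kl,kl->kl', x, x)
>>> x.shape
(11, 23)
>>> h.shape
(17, 2)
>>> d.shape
(2, 17)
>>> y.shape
(7, 2)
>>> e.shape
(2,)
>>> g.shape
(2, 7, 17, 2)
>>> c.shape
(2, 17, 7)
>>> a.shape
(2, 2, 2)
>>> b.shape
(17, 17)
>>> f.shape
(23,)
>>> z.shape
(11, 23)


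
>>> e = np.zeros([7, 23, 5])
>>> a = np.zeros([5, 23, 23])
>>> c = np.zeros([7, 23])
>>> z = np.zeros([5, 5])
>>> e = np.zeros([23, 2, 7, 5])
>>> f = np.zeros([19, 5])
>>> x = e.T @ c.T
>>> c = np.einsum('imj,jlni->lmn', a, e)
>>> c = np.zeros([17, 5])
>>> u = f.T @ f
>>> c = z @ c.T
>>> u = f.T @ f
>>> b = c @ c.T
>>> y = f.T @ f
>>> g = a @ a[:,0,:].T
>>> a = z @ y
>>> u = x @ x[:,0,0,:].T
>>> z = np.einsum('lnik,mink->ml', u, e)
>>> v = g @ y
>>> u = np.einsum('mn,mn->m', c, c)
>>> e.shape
(23, 2, 7, 5)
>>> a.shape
(5, 5)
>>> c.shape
(5, 17)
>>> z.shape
(23, 5)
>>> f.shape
(19, 5)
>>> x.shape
(5, 7, 2, 7)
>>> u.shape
(5,)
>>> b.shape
(5, 5)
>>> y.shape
(5, 5)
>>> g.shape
(5, 23, 5)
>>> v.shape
(5, 23, 5)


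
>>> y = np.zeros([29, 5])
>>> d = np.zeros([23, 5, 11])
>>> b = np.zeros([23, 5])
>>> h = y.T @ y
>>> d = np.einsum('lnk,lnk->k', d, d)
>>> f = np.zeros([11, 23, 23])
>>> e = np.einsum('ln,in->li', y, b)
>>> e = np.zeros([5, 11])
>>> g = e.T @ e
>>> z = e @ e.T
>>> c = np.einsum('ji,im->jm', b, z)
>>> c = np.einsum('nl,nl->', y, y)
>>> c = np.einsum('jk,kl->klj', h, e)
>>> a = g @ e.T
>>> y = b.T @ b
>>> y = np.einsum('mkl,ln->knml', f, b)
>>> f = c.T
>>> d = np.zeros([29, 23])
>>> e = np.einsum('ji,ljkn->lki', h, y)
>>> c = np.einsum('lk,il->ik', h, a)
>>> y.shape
(23, 5, 11, 23)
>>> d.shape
(29, 23)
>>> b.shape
(23, 5)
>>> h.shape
(5, 5)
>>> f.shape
(5, 11, 5)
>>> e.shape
(23, 11, 5)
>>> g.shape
(11, 11)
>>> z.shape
(5, 5)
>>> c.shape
(11, 5)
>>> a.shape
(11, 5)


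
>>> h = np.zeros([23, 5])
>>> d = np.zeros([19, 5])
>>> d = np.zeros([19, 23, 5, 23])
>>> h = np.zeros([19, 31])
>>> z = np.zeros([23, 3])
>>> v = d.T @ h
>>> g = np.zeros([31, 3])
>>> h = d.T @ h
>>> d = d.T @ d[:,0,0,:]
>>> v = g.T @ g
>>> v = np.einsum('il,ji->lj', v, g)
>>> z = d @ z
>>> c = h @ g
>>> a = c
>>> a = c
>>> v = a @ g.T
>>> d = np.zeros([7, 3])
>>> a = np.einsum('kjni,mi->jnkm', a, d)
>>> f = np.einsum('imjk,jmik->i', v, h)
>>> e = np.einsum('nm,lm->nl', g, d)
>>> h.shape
(23, 5, 23, 31)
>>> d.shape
(7, 3)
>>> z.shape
(23, 5, 23, 3)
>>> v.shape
(23, 5, 23, 31)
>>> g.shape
(31, 3)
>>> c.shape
(23, 5, 23, 3)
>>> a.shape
(5, 23, 23, 7)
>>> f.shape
(23,)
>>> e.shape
(31, 7)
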